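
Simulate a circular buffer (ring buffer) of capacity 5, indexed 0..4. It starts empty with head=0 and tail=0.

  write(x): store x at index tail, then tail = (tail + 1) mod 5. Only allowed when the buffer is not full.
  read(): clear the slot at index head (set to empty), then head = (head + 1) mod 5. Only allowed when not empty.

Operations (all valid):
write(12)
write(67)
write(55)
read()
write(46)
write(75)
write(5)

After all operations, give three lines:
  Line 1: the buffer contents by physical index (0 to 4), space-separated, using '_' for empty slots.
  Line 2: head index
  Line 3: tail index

write(12): buf=[12 _ _ _ _], head=0, tail=1, size=1
write(67): buf=[12 67 _ _ _], head=0, tail=2, size=2
write(55): buf=[12 67 55 _ _], head=0, tail=3, size=3
read(): buf=[_ 67 55 _ _], head=1, tail=3, size=2
write(46): buf=[_ 67 55 46 _], head=1, tail=4, size=3
write(75): buf=[_ 67 55 46 75], head=1, tail=0, size=4
write(5): buf=[5 67 55 46 75], head=1, tail=1, size=5

Answer: 5 67 55 46 75
1
1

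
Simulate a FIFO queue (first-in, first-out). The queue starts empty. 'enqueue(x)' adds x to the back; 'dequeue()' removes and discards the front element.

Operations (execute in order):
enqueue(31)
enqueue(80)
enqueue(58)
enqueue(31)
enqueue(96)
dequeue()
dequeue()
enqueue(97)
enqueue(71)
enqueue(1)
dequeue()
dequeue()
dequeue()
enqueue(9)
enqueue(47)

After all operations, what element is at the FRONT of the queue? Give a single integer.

Answer: 97

Derivation:
enqueue(31): queue = [31]
enqueue(80): queue = [31, 80]
enqueue(58): queue = [31, 80, 58]
enqueue(31): queue = [31, 80, 58, 31]
enqueue(96): queue = [31, 80, 58, 31, 96]
dequeue(): queue = [80, 58, 31, 96]
dequeue(): queue = [58, 31, 96]
enqueue(97): queue = [58, 31, 96, 97]
enqueue(71): queue = [58, 31, 96, 97, 71]
enqueue(1): queue = [58, 31, 96, 97, 71, 1]
dequeue(): queue = [31, 96, 97, 71, 1]
dequeue(): queue = [96, 97, 71, 1]
dequeue(): queue = [97, 71, 1]
enqueue(9): queue = [97, 71, 1, 9]
enqueue(47): queue = [97, 71, 1, 9, 47]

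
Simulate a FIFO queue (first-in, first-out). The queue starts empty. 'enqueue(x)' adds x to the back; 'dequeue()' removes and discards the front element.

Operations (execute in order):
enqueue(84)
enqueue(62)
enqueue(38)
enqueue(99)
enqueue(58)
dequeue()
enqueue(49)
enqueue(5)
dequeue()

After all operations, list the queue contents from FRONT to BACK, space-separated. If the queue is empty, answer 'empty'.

Answer: 38 99 58 49 5

Derivation:
enqueue(84): [84]
enqueue(62): [84, 62]
enqueue(38): [84, 62, 38]
enqueue(99): [84, 62, 38, 99]
enqueue(58): [84, 62, 38, 99, 58]
dequeue(): [62, 38, 99, 58]
enqueue(49): [62, 38, 99, 58, 49]
enqueue(5): [62, 38, 99, 58, 49, 5]
dequeue(): [38, 99, 58, 49, 5]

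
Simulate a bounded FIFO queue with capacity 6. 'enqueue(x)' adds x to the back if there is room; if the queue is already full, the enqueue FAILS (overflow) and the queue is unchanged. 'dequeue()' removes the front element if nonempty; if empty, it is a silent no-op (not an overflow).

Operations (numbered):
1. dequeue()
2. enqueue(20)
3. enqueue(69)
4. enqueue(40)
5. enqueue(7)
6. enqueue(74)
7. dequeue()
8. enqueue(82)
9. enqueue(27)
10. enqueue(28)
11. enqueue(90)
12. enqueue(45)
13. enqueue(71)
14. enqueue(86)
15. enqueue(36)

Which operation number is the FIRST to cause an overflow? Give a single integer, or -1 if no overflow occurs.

1. dequeue(): empty, no-op, size=0
2. enqueue(20): size=1
3. enqueue(69): size=2
4. enqueue(40): size=3
5. enqueue(7): size=4
6. enqueue(74): size=5
7. dequeue(): size=4
8. enqueue(82): size=5
9. enqueue(27): size=6
10. enqueue(28): size=6=cap → OVERFLOW (fail)
11. enqueue(90): size=6=cap → OVERFLOW (fail)
12. enqueue(45): size=6=cap → OVERFLOW (fail)
13. enqueue(71): size=6=cap → OVERFLOW (fail)
14. enqueue(86): size=6=cap → OVERFLOW (fail)
15. enqueue(36): size=6=cap → OVERFLOW (fail)

Answer: 10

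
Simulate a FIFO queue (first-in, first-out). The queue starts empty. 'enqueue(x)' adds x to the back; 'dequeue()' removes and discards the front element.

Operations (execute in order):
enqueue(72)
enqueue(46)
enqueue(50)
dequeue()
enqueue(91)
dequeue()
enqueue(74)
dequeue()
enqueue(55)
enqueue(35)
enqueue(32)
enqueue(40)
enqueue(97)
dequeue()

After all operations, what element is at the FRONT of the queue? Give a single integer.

enqueue(72): queue = [72]
enqueue(46): queue = [72, 46]
enqueue(50): queue = [72, 46, 50]
dequeue(): queue = [46, 50]
enqueue(91): queue = [46, 50, 91]
dequeue(): queue = [50, 91]
enqueue(74): queue = [50, 91, 74]
dequeue(): queue = [91, 74]
enqueue(55): queue = [91, 74, 55]
enqueue(35): queue = [91, 74, 55, 35]
enqueue(32): queue = [91, 74, 55, 35, 32]
enqueue(40): queue = [91, 74, 55, 35, 32, 40]
enqueue(97): queue = [91, 74, 55, 35, 32, 40, 97]
dequeue(): queue = [74, 55, 35, 32, 40, 97]

Answer: 74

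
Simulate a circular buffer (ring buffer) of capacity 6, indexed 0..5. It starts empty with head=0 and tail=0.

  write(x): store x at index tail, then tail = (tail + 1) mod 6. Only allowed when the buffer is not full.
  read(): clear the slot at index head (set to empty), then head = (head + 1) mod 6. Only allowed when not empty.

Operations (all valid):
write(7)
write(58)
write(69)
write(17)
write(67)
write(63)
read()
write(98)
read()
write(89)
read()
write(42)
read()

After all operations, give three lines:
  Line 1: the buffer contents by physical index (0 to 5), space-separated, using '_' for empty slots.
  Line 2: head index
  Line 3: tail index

write(7): buf=[7 _ _ _ _ _], head=0, tail=1, size=1
write(58): buf=[7 58 _ _ _ _], head=0, tail=2, size=2
write(69): buf=[7 58 69 _ _ _], head=0, tail=3, size=3
write(17): buf=[7 58 69 17 _ _], head=0, tail=4, size=4
write(67): buf=[7 58 69 17 67 _], head=0, tail=5, size=5
write(63): buf=[7 58 69 17 67 63], head=0, tail=0, size=6
read(): buf=[_ 58 69 17 67 63], head=1, tail=0, size=5
write(98): buf=[98 58 69 17 67 63], head=1, tail=1, size=6
read(): buf=[98 _ 69 17 67 63], head=2, tail=1, size=5
write(89): buf=[98 89 69 17 67 63], head=2, tail=2, size=6
read(): buf=[98 89 _ 17 67 63], head=3, tail=2, size=5
write(42): buf=[98 89 42 17 67 63], head=3, tail=3, size=6
read(): buf=[98 89 42 _ 67 63], head=4, tail=3, size=5

Answer: 98 89 42 _ 67 63
4
3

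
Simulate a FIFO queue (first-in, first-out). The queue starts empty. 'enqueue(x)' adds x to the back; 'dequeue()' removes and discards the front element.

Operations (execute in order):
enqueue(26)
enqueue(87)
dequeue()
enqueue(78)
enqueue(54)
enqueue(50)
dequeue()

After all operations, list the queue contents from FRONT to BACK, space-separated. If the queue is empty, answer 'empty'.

Answer: 78 54 50

Derivation:
enqueue(26): [26]
enqueue(87): [26, 87]
dequeue(): [87]
enqueue(78): [87, 78]
enqueue(54): [87, 78, 54]
enqueue(50): [87, 78, 54, 50]
dequeue(): [78, 54, 50]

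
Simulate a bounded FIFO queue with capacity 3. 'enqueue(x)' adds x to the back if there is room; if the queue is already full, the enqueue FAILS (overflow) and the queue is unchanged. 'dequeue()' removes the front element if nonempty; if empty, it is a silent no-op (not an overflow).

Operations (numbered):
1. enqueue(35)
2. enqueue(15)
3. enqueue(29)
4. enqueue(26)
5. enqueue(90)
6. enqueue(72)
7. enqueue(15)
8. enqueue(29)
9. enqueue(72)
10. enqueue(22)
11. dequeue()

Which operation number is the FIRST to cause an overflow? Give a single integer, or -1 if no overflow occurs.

1. enqueue(35): size=1
2. enqueue(15): size=2
3. enqueue(29): size=3
4. enqueue(26): size=3=cap → OVERFLOW (fail)
5. enqueue(90): size=3=cap → OVERFLOW (fail)
6. enqueue(72): size=3=cap → OVERFLOW (fail)
7. enqueue(15): size=3=cap → OVERFLOW (fail)
8. enqueue(29): size=3=cap → OVERFLOW (fail)
9. enqueue(72): size=3=cap → OVERFLOW (fail)
10. enqueue(22): size=3=cap → OVERFLOW (fail)
11. dequeue(): size=2

Answer: 4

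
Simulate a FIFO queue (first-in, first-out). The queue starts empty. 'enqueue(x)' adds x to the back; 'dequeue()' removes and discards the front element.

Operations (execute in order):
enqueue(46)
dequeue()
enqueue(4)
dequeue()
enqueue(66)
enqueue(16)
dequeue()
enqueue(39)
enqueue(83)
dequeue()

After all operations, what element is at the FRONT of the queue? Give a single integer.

enqueue(46): queue = [46]
dequeue(): queue = []
enqueue(4): queue = [4]
dequeue(): queue = []
enqueue(66): queue = [66]
enqueue(16): queue = [66, 16]
dequeue(): queue = [16]
enqueue(39): queue = [16, 39]
enqueue(83): queue = [16, 39, 83]
dequeue(): queue = [39, 83]

Answer: 39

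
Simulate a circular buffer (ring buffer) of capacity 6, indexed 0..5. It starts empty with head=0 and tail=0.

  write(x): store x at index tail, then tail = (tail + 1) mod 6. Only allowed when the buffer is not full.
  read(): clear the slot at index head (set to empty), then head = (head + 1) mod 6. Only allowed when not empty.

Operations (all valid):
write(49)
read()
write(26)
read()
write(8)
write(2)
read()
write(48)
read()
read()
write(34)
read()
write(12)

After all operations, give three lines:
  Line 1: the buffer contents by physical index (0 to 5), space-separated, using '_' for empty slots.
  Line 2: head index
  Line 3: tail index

write(49): buf=[49 _ _ _ _ _], head=0, tail=1, size=1
read(): buf=[_ _ _ _ _ _], head=1, tail=1, size=0
write(26): buf=[_ 26 _ _ _ _], head=1, tail=2, size=1
read(): buf=[_ _ _ _ _ _], head=2, tail=2, size=0
write(8): buf=[_ _ 8 _ _ _], head=2, tail=3, size=1
write(2): buf=[_ _ 8 2 _ _], head=2, tail=4, size=2
read(): buf=[_ _ _ 2 _ _], head=3, tail=4, size=1
write(48): buf=[_ _ _ 2 48 _], head=3, tail=5, size=2
read(): buf=[_ _ _ _ 48 _], head=4, tail=5, size=1
read(): buf=[_ _ _ _ _ _], head=5, tail=5, size=0
write(34): buf=[_ _ _ _ _ 34], head=5, tail=0, size=1
read(): buf=[_ _ _ _ _ _], head=0, tail=0, size=0
write(12): buf=[12 _ _ _ _ _], head=0, tail=1, size=1

Answer: 12 _ _ _ _ _
0
1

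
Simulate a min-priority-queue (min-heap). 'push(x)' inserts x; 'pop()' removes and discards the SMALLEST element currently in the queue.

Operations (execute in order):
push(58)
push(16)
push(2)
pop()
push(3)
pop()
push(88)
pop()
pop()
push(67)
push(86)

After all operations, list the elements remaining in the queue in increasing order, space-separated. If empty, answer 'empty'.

Answer: 67 86 88

Derivation:
push(58): heap contents = [58]
push(16): heap contents = [16, 58]
push(2): heap contents = [2, 16, 58]
pop() → 2: heap contents = [16, 58]
push(3): heap contents = [3, 16, 58]
pop() → 3: heap contents = [16, 58]
push(88): heap contents = [16, 58, 88]
pop() → 16: heap contents = [58, 88]
pop() → 58: heap contents = [88]
push(67): heap contents = [67, 88]
push(86): heap contents = [67, 86, 88]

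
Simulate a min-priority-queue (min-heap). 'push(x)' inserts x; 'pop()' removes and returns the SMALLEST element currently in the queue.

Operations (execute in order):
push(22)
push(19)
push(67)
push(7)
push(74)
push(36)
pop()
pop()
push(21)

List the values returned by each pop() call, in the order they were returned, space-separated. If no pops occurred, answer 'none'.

push(22): heap contents = [22]
push(19): heap contents = [19, 22]
push(67): heap contents = [19, 22, 67]
push(7): heap contents = [7, 19, 22, 67]
push(74): heap contents = [7, 19, 22, 67, 74]
push(36): heap contents = [7, 19, 22, 36, 67, 74]
pop() → 7: heap contents = [19, 22, 36, 67, 74]
pop() → 19: heap contents = [22, 36, 67, 74]
push(21): heap contents = [21, 22, 36, 67, 74]

Answer: 7 19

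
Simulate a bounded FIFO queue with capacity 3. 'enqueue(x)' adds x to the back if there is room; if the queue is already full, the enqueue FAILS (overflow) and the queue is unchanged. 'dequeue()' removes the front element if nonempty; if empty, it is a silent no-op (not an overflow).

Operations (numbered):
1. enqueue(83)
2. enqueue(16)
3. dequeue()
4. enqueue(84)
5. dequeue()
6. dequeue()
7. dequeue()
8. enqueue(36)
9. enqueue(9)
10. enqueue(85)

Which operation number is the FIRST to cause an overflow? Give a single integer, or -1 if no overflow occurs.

1. enqueue(83): size=1
2. enqueue(16): size=2
3. dequeue(): size=1
4. enqueue(84): size=2
5. dequeue(): size=1
6. dequeue(): size=0
7. dequeue(): empty, no-op, size=0
8. enqueue(36): size=1
9. enqueue(9): size=2
10. enqueue(85): size=3

Answer: -1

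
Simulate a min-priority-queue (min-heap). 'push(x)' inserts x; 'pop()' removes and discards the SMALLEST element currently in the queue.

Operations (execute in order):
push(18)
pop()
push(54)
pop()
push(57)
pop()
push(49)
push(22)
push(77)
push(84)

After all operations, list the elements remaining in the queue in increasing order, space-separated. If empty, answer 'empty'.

push(18): heap contents = [18]
pop() → 18: heap contents = []
push(54): heap contents = [54]
pop() → 54: heap contents = []
push(57): heap contents = [57]
pop() → 57: heap contents = []
push(49): heap contents = [49]
push(22): heap contents = [22, 49]
push(77): heap contents = [22, 49, 77]
push(84): heap contents = [22, 49, 77, 84]

Answer: 22 49 77 84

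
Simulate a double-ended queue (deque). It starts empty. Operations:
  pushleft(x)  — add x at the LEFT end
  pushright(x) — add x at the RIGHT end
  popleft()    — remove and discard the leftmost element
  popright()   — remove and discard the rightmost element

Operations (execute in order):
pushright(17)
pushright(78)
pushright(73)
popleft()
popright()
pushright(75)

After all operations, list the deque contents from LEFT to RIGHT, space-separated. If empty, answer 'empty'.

Answer: 78 75

Derivation:
pushright(17): [17]
pushright(78): [17, 78]
pushright(73): [17, 78, 73]
popleft(): [78, 73]
popright(): [78]
pushright(75): [78, 75]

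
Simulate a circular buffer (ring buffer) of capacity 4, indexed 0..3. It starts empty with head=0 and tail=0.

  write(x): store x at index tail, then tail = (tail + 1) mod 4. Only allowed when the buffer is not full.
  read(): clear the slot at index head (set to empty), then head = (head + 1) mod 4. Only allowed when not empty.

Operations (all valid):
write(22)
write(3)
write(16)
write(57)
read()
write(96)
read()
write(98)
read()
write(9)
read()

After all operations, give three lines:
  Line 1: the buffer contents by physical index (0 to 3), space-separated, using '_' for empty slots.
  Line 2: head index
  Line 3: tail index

Answer: 96 98 9 _
0
3

Derivation:
write(22): buf=[22 _ _ _], head=0, tail=1, size=1
write(3): buf=[22 3 _ _], head=0, tail=2, size=2
write(16): buf=[22 3 16 _], head=0, tail=3, size=3
write(57): buf=[22 3 16 57], head=0, tail=0, size=4
read(): buf=[_ 3 16 57], head=1, tail=0, size=3
write(96): buf=[96 3 16 57], head=1, tail=1, size=4
read(): buf=[96 _ 16 57], head=2, tail=1, size=3
write(98): buf=[96 98 16 57], head=2, tail=2, size=4
read(): buf=[96 98 _ 57], head=3, tail=2, size=3
write(9): buf=[96 98 9 57], head=3, tail=3, size=4
read(): buf=[96 98 9 _], head=0, tail=3, size=3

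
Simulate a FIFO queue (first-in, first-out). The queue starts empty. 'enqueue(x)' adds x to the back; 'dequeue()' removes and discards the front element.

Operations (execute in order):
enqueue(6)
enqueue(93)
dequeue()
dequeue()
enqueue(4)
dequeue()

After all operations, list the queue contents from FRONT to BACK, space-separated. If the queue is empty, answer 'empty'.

Answer: empty

Derivation:
enqueue(6): [6]
enqueue(93): [6, 93]
dequeue(): [93]
dequeue(): []
enqueue(4): [4]
dequeue(): []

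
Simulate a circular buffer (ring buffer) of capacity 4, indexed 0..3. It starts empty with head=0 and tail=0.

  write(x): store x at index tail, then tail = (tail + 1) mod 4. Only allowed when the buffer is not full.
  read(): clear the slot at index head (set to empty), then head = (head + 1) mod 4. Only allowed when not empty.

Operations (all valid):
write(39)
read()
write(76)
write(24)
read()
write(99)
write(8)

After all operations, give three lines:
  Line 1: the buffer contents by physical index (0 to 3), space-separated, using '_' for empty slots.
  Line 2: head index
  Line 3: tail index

Answer: 8 _ 24 99
2
1

Derivation:
write(39): buf=[39 _ _ _], head=0, tail=1, size=1
read(): buf=[_ _ _ _], head=1, tail=1, size=0
write(76): buf=[_ 76 _ _], head=1, tail=2, size=1
write(24): buf=[_ 76 24 _], head=1, tail=3, size=2
read(): buf=[_ _ 24 _], head=2, tail=3, size=1
write(99): buf=[_ _ 24 99], head=2, tail=0, size=2
write(8): buf=[8 _ 24 99], head=2, tail=1, size=3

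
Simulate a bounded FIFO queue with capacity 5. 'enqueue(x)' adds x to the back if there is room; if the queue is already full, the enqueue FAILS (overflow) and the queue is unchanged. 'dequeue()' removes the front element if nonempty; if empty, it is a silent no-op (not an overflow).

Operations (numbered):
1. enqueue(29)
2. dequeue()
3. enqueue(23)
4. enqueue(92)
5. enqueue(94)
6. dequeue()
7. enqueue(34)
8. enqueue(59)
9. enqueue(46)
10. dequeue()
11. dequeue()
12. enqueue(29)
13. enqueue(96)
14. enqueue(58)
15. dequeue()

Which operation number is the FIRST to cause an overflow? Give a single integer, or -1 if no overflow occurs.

Answer: 14

Derivation:
1. enqueue(29): size=1
2. dequeue(): size=0
3. enqueue(23): size=1
4. enqueue(92): size=2
5. enqueue(94): size=3
6. dequeue(): size=2
7. enqueue(34): size=3
8. enqueue(59): size=4
9. enqueue(46): size=5
10. dequeue(): size=4
11. dequeue(): size=3
12. enqueue(29): size=4
13. enqueue(96): size=5
14. enqueue(58): size=5=cap → OVERFLOW (fail)
15. dequeue(): size=4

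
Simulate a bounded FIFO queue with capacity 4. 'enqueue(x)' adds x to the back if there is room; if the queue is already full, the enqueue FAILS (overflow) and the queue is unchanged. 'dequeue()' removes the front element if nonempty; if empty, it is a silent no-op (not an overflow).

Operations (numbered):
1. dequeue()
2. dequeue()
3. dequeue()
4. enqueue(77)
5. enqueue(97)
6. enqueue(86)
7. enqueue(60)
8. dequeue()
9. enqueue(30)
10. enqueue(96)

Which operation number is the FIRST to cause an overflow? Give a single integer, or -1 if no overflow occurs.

1. dequeue(): empty, no-op, size=0
2. dequeue(): empty, no-op, size=0
3. dequeue(): empty, no-op, size=0
4. enqueue(77): size=1
5. enqueue(97): size=2
6. enqueue(86): size=3
7. enqueue(60): size=4
8. dequeue(): size=3
9. enqueue(30): size=4
10. enqueue(96): size=4=cap → OVERFLOW (fail)

Answer: 10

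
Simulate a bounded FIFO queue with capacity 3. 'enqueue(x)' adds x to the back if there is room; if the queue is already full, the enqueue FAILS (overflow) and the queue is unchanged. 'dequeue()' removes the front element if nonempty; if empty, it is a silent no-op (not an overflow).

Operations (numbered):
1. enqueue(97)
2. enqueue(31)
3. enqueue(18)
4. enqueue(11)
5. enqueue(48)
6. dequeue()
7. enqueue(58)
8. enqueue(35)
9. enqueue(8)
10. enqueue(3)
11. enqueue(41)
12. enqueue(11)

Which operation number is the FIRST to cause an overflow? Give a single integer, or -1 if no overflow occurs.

1. enqueue(97): size=1
2. enqueue(31): size=2
3. enqueue(18): size=3
4. enqueue(11): size=3=cap → OVERFLOW (fail)
5. enqueue(48): size=3=cap → OVERFLOW (fail)
6. dequeue(): size=2
7. enqueue(58): size=3
8. enqueue(35): size=3=cap → OVERFLOW (fail)
9. enqueue(8): size=3=cap → OVERFLOW (fail)
10. enqueue(3): size=3=cap → OVERFLOW (fail)
11. enqueue(41): size=3=cap → OVERFLOW (fail)
12. enqueue(11): size=3=cap → OVERFLOW (fail)

Answer: 4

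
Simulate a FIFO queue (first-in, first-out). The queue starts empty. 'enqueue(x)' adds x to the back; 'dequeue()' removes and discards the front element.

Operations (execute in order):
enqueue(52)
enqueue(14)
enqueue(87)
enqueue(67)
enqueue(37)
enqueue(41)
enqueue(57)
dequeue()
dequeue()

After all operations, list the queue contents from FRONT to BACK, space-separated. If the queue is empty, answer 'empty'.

Answer: 87 67 37 41 57

Derivation:
enqueue(52): [52]
enqueue(14): [52, 14]
enqueue(87): [52, 14, 87]
enqueue(67): [52, 14, 87, 67]
enqueue(37): [52, 14, 87, 67, 37]
enqueue(41): [52, 14, 87, 67, 37, 41]
enqueue(57): [52, 14, 87, 67, 37, 41, 57]
dequeue(): [14, 87, 67, 37, 41, 57]
dequeue(): [87, 67, 37, 41, 57]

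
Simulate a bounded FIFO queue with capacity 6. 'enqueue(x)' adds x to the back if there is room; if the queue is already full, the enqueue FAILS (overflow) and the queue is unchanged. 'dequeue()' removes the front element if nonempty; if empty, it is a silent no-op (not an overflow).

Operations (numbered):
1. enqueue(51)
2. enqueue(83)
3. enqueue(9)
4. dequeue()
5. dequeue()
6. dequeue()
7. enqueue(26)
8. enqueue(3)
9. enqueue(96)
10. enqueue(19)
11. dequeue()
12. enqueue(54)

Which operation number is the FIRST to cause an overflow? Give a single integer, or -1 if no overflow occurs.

1. enqueue(51): size=1
2. enqueue(83): size=2
3. enqueue(9): size=3
4. dequeue(): size=2
5. dequeue(): size=1
6. dequeue(): size=0
7. enqueue(26): size=1
8. enqueue(3): size=2
9. enqueue(96): size=3
10. enqueue(19): size=4
11. dequeue(): size=3
12. enqueue(54): size=4

Answer: -1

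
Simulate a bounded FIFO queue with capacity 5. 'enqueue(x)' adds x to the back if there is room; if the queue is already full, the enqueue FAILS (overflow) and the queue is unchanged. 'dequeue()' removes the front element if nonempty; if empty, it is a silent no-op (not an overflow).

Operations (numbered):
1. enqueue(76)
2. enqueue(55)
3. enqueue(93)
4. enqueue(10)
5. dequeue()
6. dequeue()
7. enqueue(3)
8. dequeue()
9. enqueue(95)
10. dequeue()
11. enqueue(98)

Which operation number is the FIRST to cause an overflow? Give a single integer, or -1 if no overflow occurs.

1. enqueue(76): size=1
2. enqueue(55): size=2
3. enqueue(93): size=3
4. enqueue(10): size=4
5. dequeue(): size=3
6. dequeue(): size=2
7. enqueue(3): size=3
8. dequeue(): size=2
9. enqueue(95): size=3
10. dequeue(): size=2
11. enqueue(98): size=3

Answer: -1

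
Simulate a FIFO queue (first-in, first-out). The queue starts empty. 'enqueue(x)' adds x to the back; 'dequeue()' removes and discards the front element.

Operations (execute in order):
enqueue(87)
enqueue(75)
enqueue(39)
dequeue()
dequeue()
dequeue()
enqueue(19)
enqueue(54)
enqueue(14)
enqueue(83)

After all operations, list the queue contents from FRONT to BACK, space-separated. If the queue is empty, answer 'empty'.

enqueue(87): [87]
enqueue(75): [87, 75]
enqueue(39): [87, 75, 39]
dequeue(): [75, 39]
dequeue(): [39]
dequeue(): []
enqueue(19): [19]
enqueue(54): [19, 54]
enqueue(14): [19, 54, 14]
enqueue(83): [19, 54, 14, 83]

Answer: 19 54 14 83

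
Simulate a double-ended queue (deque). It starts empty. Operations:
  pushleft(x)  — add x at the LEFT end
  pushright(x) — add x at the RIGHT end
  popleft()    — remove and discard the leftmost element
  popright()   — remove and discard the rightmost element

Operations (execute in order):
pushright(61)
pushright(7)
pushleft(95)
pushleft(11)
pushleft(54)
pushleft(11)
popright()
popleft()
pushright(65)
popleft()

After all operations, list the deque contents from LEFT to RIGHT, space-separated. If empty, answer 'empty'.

Answer: 11 95 61 65

Derivation:
pushright(61): [61]
pushright(7): [61, 7]
pushleft(95): [95, 61, 7]
pushleft(11): [11, 95, 61, 7]
pushleft(54): [54, 11, 95, 61, 7]
pushleft(11): [11, 54, 11, 95, 61, 7]
popright(): [11, 54, 11, 95, 61]
popleft(): [54, 11, 95, 61]
pushright(65): [54, 11, 95, 61, 65]
popleft(): [11, 95, 61, 65]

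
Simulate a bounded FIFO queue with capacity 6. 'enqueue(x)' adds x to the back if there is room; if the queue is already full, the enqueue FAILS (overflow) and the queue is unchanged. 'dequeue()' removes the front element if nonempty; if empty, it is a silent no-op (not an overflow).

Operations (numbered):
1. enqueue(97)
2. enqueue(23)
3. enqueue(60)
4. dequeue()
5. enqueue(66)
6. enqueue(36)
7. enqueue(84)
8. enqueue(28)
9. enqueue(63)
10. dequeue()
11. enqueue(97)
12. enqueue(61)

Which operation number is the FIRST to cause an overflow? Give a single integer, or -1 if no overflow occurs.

1. enqueue(97): size=1
2. enqueue(23): size=2
3. enqueue(60): size=3
4. dequeue(): size=2
5. enqueue(66): size=3
6. enqueue(36): size=4
7. enqueue(84): size=5
8. enqueue(28): size=6
9. enqueue(63): size=6=cap → OVERFLOW (fail)
10. dequeue(): size=5
11. enqueue(97): size=6
12. enqueue(61): size=6=cap → OVERFLOW (fail)

Answer: 9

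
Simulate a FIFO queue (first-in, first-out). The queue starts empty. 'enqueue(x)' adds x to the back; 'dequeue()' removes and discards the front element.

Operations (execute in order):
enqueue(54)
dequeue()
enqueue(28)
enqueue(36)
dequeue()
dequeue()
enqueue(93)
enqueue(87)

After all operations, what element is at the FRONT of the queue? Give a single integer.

Answer: 93

Derivation:
enqueue(54): queue = [54]
dequeue(): queue = []
enqueue(28): queue = [28]
enqueue(36): queue = [28, 36]
dequeue(): queue = [36]
dequeue(): queue = []
enqueue(93): queue = [93]
enqueue(87): queue = [93, 87]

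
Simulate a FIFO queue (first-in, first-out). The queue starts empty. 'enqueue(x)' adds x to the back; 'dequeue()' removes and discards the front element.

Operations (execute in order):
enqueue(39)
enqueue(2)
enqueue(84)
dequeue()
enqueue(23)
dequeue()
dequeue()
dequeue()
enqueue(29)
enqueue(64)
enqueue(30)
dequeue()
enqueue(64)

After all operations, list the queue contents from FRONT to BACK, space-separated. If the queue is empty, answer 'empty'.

Answer: 64 30 64

Derivation:
enqueue(39): [39]
enqueue(2): [39, 2]
enqueue(84): [39, 2, 84]
dequeue(): [2, 84]
enqueue(23): [2, 84, 23]
dequeue(): [84, 23]
dequeue(): [23]
dequeue(): []
enqueue(29): [29]
enqueue(64): [29, 64]
enqueue(30): [29, 64, 30]
dequeue(): [64, 30]
enqueue(64): [64, 30, 64]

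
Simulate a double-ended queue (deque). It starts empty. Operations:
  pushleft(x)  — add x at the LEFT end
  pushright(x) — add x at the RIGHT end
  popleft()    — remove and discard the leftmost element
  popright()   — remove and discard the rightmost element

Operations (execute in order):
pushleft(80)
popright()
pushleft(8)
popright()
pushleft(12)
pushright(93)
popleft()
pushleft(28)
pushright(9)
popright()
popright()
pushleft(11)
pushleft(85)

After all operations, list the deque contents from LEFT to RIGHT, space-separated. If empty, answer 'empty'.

Answer: 85 11 28

Derivation:
pushleft(80): [80]
popright(): []
pushleft(8): [8]
popright(): []
pushleft(12): [12]
pushright(93): [12, 93]
popleft(): [93]
pushleft(28): [28, 93]
pushright(9): [28, 93, 9]
popright(): [28, 93]
popright(): [28]
pushleft(11): [11, 28]
pushleft(85): [85, 11, 28]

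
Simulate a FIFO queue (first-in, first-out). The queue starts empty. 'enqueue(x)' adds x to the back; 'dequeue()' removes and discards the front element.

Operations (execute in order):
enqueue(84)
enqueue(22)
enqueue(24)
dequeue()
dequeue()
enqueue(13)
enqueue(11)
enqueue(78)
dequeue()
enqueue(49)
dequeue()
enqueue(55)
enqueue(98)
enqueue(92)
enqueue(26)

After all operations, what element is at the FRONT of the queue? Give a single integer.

enqueue(84): queue = [84]
enqueue(22): queue = [84, 22]
enqueue(24): queue = [84, 22, 24]
dequeue(): queue = [22, 24]
dequeue(): queue = [24]
enqueue(13): queue = [24, 13]
enqueue(11): queue = [24, 13, 11]
enqueue(78): queue = [24, 13, 11, 78]
dequeue(): queue = [13, 11, 78]
enqueue(49): queue = [13, 11, 78, 49]
dequeue(): queue = [11, 78, 49]
enqueue(55): queue = [11, 78, 49, 55]
enqueue(98): queue = [11, 78, 49, 55, 98]
enqueue(92): queue = [11, 78, 49, 55, 98, 92]
enqueue(26): queue = [11, 78, 49, 55, 98, 92, 26]

Answer: 11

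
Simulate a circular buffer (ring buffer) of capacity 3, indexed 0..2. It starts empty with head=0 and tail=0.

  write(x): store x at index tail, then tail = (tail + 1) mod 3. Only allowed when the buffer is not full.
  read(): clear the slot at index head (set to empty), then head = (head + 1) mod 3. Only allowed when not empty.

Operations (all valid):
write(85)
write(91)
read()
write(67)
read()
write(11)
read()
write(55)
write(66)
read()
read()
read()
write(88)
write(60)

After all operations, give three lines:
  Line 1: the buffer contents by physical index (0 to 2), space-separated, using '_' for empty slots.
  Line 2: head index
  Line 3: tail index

Answer: 88 60 _
0
2

Derivation:
write(85): buf=[85 _ _], head=0, tail=1, size=1
write(91): buf=[85 91 _], head=0, tail=2, size=2
read(): buf=[_ 91 _], head=1, tail=2, size=1
write(67): buf=[_ 91 67], head=1, tail=0, size=2
read(): buf=[_ _ 67], head=2, tail=0, size=1
write(11): buf=[11 _ 67], head=2, tail=1, size=2
read(): buf=[11 _ _], head=0, tail=1, size=1
write(55): buf=[11 55 _], head=0, tail=2, size=2
write(66): buf=[11 55 66], head=0, tail=0, size=3
read(): buf=[_ 55 66], head=1, tail=0, size=2
read(): buf=[_ _ 66], head=2, tail=0, size=1
read(): buf=[_ _ _], head=0, tail=0, size=0
write(88): buf=[88 _ _], head=0, tail=1, size=1
write(60): buf=[88 60 _], head=0, tail=2, size=2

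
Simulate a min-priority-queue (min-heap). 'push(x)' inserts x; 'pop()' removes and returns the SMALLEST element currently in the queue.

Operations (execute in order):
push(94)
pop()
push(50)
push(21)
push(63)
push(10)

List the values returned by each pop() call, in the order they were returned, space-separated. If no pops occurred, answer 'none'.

Answer: 94

Derivation:
push(94): heap contents = [94]
pop() → 94: heap contents = []
push(50): heap contents = [50]
push(21): heap contents = [21, 50]
push(63): heap contents = [21, 50, 63]
push(10): heap contents = [10, 21, 50, 63]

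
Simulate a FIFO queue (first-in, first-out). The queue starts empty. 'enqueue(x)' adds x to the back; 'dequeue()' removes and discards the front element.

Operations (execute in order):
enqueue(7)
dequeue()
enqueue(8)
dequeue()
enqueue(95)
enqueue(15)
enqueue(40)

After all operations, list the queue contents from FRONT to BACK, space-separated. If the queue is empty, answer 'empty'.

Answer: 95 15 40

Derivation:
enqueue(7): [7]
dequeue(): []
enqueue(8): [8]
dequeue(): []
enqueue(95): [95]
enqueue(15): [95, 15]
enqueue(40): [95, 15, 40]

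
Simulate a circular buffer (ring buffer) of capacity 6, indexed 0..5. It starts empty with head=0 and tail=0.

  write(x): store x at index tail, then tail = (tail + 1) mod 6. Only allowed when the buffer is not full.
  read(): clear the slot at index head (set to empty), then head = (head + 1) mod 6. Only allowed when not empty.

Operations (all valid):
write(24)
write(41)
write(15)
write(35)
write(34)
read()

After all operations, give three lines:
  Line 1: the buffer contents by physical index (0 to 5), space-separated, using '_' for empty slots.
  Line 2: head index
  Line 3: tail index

write(24): buf=[24 _ _ _ _ _], head=0, tail=1, size=1
write(41): buf=[24 41 _ _ _ _], head=0, tail=2, size=2
write(15): buf=[24 41 15 _ _ _], head=0, tail=3, size=3
write(35): buf=[24 41 15 35 _ _], head=0, tail=4, size=4
write(34): buf=[24 41 15 35 34 _], head=0, tail=5, size=5
read(): buf=[_ 41 15 35 34 _], head=1, tail=5, size=4

Answer: _ 41 15 35 34 _
1
5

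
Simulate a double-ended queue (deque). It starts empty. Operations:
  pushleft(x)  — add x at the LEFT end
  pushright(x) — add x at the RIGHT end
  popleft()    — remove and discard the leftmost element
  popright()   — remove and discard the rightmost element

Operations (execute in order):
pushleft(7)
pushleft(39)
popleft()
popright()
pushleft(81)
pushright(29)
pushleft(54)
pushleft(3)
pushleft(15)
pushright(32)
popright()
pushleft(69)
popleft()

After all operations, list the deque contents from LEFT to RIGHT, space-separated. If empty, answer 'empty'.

pushleft(7): [7]
pushleft(39): [39, 7]
popleft(): [7]
popright(): []
pushleft(81): [81]
pushright(29): [81, 29]
pushleft(54): [54, 81, 29]
pushleft(3): [3, 54, 81, 29]
pushleft(15): [15, 3, 54, 81, 29]
pushright(32): [15, 3, 54, 81, 29, 32]
popright(): [15, 3, 54, 81, 29]
pushleft(69): [69, 15, 3, 54, 81, 29]
popleft(): [15, 3, 54, 81, 29]

Answer: 15 3 54 81 29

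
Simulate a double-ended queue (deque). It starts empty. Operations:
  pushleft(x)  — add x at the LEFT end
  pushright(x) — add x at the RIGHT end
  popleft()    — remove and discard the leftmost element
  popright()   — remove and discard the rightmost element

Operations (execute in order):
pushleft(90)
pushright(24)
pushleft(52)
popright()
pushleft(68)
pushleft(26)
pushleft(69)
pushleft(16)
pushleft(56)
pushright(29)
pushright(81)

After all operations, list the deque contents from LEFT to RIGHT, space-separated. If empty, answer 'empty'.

pushleft(90): [90]
pushright(24): [90, 24]
pushleft(52): [52, 90, 24]
popright(): [52, 90]
pushleft(68): [68, 52, 90]
pushleft(26): [26, 68, 52, 90]
pushleft(69): [69, 26, 68, 52, 90]
pushleft(16): [16, 69, 26, 68, 52, 90]
pushleft(56): [56, 16, 69, 26, 68, 52, 90]
pushright(29): [56, 16, 69, 26, 68, 52, 90, 29]
pushright(81): [56, 16, 69, 26, 68, 52, 90, 29, 81]

Answer: 56 16 69 26 68 52 90 29 81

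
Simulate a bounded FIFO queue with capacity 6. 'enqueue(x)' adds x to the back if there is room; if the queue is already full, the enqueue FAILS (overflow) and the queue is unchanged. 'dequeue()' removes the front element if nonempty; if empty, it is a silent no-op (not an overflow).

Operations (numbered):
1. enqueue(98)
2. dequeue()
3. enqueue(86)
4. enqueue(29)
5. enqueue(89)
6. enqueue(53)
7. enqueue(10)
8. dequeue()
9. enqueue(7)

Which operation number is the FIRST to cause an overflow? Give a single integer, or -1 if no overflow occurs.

Answer: -1

Derivation:
1. enqueue(98): size=1
2. dequeue(): size=0
3. enqueue(86): size=1
4. enqueue(29): size=2
5. enqueue(89): size=3
6. enqueue(53): size=4
7. enqueue(10): size=5
8. dequeue(): size=4
9. enqueue(7): size=5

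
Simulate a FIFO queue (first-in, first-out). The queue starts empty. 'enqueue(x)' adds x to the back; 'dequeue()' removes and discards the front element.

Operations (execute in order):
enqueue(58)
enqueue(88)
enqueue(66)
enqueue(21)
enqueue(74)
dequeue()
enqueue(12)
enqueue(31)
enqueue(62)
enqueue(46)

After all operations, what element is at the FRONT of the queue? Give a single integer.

enqueue(58): queue = [58]
enqueue(88): queue = [58, 88]
enqueue(66): queue = [58, 88, 66]
enqueue(21): queue = [58, 88, 66, 21]
enqueue(74): queue = [58, 88, 66, 21, 74]
dequeue(): queue = [88, 66, 21, 74]
enqueue(12): queue = [88, 66, 21, 74, 12]
enqueue(31): queue = [88, 66, 21, 74, 12, 31]
enqueue(62): queue = [88, 66, 21, 74, 12, 31, 62]
enqueue(46): queue = [88, 66, 21, 74, 12, 31, 62, 46]

Answer: 88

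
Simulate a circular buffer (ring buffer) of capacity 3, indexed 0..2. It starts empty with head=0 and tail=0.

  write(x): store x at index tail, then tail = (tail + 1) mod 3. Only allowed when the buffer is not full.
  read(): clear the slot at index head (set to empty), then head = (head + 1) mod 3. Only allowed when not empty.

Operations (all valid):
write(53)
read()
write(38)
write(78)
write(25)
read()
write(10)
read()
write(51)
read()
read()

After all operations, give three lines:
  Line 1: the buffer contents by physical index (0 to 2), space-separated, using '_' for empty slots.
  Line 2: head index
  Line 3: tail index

write(53): buf=[53 _ _], head=0, tail=1, size=1
read(): buf=[_ _ _], head=1, tail=1, size=0
write(38): buf=[_ 38 _], head=1, tail=2, size=1
write(78): buf=[_ 38 78], head=1, tail=0, size=2
write(25): buf=[25 38 78], head=1, tail=1, size=3
read(): buf=[25 _ 78], head=2, tail=1, size=2
write(10): buf=[25 10 78], head=2, tail=2, size=3
read(): buf=[25 10 _], head=0, tail=2, size=2
write(51): buf=[25 10 51], head=0, tail=0, size=3
read(): buf=[_ 10 51], head=1, tail=0, size=2
read(): buf=[_ _ 51], head=2, tail=0, size=1

Answer: _ _ 51
2
0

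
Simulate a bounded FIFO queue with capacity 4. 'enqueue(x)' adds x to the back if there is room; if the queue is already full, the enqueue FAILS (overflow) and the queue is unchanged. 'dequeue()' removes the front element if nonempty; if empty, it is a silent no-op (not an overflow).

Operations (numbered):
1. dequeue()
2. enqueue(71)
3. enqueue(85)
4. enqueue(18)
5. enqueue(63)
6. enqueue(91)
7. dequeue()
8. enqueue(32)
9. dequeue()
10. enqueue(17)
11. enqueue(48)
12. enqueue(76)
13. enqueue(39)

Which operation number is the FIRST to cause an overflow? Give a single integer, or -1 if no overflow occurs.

Answer: 6

Derivation:
1. dequeue(): empty, no-op, size=0
2. enqueue(71): size=1
3. enqueue(85): size=2
4. enqueue(18): size=3
5. enqueue(63): size=4
6. enqueue(91): size=4=cap → OVERFLOW (fail)
7. dequeue(): size=3
8. enqueue(32): size=4
9. dequeue(): size=3
10. enqueue(17): size=4
11. enqueue(48): size=4=cap → OVERFLOW (fail)
12. enqueue(76): size=4=cap → OVERFLOW (fail)
13. enqueue(39): size=4=cap → OVERFLOW (fail)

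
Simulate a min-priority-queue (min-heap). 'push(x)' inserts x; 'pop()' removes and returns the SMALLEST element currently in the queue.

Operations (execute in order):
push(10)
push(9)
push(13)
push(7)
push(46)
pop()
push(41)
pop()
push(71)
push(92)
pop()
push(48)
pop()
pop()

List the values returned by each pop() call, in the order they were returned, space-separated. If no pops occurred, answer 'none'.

Answer: 7 9 10 13 41

Derivation:
push(10): heap contents = [10]
push(9): heap contents = [9, 10]
push(13): heap contents = [9, 10, 13]
push(7): heap contents = [7, 9, 10, 13]
push(46): heap contents = [7, 9, 10, 13, 46]
pop() → 7: heap contents = [9, 10, 13, 46]
push(41): heap contents = [9, 10, 13, 41, 46]
pop() → 9: heap contents = [10, 13, 41, 46]
push(71): heap contents = [10, 13, 41, 46, 71]
push(92): heap contents = [10, 13, 41, 46, 71, 92]
pop() → 10: heap contents = [13, 41, 46, 71, 92]
push(48): heap contents = [13, 41, 46, 48, 71, 92]
pop() → 13: heap contents = [41, 46, 48, 71, 92]
pop() → 41: heap contents = [46, 48, 71, 92]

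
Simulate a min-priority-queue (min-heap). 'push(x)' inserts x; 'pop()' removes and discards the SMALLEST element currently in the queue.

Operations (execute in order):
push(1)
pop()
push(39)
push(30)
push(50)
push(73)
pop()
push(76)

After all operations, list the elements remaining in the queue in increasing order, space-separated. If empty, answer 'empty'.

Answer: 39 50 73 76

Derivation:
push(1): heap contents = [1]
pop() → 1: heap contents = []
push(39): heap contents = [39]
push(30): heap contents = [30, 39]
push(50): heap contents = [30, 39, 50]
push(73): heap contents = [30, 39, 50, 73]
pop() → 30: heap contents = [39, 50, 73]
push(76): heap contents = [39, 50, 73, 76]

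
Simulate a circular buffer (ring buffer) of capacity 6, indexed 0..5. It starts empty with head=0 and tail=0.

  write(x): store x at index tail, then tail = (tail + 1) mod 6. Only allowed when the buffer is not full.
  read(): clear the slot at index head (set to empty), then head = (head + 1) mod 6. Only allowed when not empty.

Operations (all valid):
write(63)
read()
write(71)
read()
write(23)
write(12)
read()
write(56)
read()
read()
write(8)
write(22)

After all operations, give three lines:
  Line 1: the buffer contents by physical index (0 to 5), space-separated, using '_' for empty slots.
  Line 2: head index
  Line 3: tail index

write(63): buf=[63 _ _ _ _ _], head=0, tail=1, size=1
read(): buf=[_ _ _ _ _ _], head=1, tail=1, size=0
write(71): buf=[_ 71 _ _ _ _], head=1, tail=2, size=1
read(): buf=[_ _ _ _ _ _], head=2, tail=2, size=0
write(23): buf=[_ _ 23 _ _ _], head=2, tail=3, size=1
write(12): buf=[_ _ 23 12 _ _], head=2, tail=4, size=2
read(): buf=[_ _ _ 12 _ _], head=3, tail=4, size=1
write(56): buf=[_ _ _ 12 56 _], head=3, tail=5, size=2
read(): buf=[_ _ _ _ 56 _], head=4, tail=5, size=1
read(): buf=[_ _ _ _ _ _], head=5, tail=5, size=0
write(8): buf=[_ _ _ _ _ 8], head=5, tail=0, size=1
write(22): buf=[22 _ _ _ _ 8], head=5, tail=1, size=2

Answer: 22 _ _ _ _ 8
5
1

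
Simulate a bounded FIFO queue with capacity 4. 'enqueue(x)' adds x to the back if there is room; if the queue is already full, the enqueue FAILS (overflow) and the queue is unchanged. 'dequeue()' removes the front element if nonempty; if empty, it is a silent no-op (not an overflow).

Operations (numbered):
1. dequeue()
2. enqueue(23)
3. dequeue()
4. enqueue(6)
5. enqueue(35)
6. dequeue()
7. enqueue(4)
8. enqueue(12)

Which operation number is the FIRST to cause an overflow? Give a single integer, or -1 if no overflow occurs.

Answer: -1

Derivation:
1. dequeue(): empty, no-op, size=0
2. enqueue(23): size=1
3. dequeue(): size=0
4. enqueue(6): size=1
5. enqueue(35): size=2
6. dequeue(): size=1
7. enqueue(4): size=2
8. enqueue(12): size=3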